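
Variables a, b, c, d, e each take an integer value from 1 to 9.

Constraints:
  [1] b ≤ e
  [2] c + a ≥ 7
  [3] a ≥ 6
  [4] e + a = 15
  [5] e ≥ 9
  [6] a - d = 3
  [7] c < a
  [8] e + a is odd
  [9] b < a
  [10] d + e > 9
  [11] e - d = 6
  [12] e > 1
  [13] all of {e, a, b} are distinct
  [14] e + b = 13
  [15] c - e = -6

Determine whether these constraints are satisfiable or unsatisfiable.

Satisfiable

Take a = 6, b = 4, c = 3, d = 3, e = 9. Then constraint 2: c + a = 9; constraint 4: e + a = 15, and every other listed constraint is also met.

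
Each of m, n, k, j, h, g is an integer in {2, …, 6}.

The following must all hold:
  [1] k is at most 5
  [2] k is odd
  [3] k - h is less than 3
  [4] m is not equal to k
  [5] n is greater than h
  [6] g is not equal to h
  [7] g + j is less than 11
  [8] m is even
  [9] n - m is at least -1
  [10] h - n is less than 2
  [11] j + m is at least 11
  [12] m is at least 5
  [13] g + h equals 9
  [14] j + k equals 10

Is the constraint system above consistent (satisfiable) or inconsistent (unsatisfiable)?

Satisfiable

Take m = 6, n = 5, k = 5, j = 5, h = 4, g = 5. Then constraint 3: k - h = 1; constraint 7: g + j = 10; constraint 9: n - m = -1, and every other listed constraint is also met.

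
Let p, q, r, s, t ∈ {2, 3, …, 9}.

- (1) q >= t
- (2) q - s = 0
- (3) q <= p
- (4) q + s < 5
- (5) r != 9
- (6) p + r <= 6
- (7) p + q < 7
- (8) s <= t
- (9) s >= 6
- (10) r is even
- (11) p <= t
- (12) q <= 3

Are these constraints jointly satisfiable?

Unsatisfiable

From constraints 8 and 9: t ≥ s and s ≥ 6, so t ≥ 6. From constraints 1 and 12: t ≤ q and q ≤ 3, so t ≤ 3. But 3 < 6, so no value of t works.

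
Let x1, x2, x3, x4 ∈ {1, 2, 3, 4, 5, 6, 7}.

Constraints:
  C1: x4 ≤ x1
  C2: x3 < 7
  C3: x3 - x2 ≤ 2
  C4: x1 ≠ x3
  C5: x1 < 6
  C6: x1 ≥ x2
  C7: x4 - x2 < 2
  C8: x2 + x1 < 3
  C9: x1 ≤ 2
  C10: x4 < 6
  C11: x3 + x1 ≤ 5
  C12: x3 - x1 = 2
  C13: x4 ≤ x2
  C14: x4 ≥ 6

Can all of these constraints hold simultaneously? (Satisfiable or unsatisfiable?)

Unsatisfiable

From constraints 13 and 14: x2 ≥ x4 and x4 ≥ 6, so x2 ≥ 6. From constraints 6 and 9: x2 ≤ x1 and x1 ≤ 2, so x2 ≤ 2. But 2 < 6, so no value of x2 works.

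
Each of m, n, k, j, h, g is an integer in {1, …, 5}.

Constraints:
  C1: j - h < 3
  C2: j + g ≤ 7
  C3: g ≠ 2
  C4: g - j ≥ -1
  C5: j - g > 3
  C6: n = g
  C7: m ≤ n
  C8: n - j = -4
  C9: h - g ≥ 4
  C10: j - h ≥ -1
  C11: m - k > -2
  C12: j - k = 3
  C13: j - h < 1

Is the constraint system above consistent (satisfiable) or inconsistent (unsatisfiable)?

Constraints 4, 9, and 10 give g − j ≥ -1, j − h ≥ -1, h − g ≥ 4.
Adding all 3 inequalities: the left sides telescope to 0, and the right sides sum to (-1) + (-1) + 4 = 2. So 0 ≥ 2, which is false.

Unsatisfiable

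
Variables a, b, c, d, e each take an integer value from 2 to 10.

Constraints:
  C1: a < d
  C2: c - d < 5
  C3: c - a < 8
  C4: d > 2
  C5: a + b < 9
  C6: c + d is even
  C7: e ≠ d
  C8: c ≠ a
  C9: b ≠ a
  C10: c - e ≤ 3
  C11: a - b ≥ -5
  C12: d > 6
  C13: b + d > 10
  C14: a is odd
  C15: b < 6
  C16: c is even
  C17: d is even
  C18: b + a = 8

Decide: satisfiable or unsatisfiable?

Try a = 3, b = 5, c = 10, d = 8, e = 10.
Check constraint 2: c - d = 2; constraint 3: c - a = 7. The remaining constraints are straightforward to verify.

Satisfiable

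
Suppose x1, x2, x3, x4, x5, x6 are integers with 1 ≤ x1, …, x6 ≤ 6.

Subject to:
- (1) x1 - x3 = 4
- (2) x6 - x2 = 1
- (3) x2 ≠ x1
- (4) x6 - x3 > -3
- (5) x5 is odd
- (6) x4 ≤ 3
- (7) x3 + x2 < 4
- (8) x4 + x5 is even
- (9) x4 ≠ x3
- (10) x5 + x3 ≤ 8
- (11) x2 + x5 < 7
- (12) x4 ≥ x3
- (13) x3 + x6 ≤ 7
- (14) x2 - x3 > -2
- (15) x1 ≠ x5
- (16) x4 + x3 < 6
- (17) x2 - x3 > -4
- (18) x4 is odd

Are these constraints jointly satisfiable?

One satisfying assignment is x1 = 6, x2 = 1, x3 = 2, x4 = 3, x5 = 3, x6 = 2.
For the less obvious constraints — constraint 1: x1 - x3 = 4; constraint 2: x6 - x2 = 1; constraint 4: x6 - x3 = 0 — and the others hold by inspection.

Satisfiable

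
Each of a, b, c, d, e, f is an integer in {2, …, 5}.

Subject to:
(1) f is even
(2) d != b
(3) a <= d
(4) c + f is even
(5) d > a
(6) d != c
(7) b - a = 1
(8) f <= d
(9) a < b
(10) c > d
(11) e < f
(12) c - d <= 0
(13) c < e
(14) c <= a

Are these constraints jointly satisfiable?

Constraints 8, 10, 11, and 13 give f ≤ d, d < c, c < e, e < f. Chaining: f ≤ d < c < e < f, which forces f < f — impossible.

Unsatisfiable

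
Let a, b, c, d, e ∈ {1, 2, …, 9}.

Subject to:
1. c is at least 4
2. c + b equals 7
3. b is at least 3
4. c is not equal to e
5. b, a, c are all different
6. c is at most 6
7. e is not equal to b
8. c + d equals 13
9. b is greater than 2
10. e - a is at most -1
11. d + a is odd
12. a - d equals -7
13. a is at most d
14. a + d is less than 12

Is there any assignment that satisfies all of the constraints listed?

Satisfiable

Setting (a, b, c, d, e) = (2, 3, 4, 9, 1) satisfies everything: constraint 2: c + b = 7; constraint 8: c + d = 13; constraint 10: e - a = -1, and the others follow.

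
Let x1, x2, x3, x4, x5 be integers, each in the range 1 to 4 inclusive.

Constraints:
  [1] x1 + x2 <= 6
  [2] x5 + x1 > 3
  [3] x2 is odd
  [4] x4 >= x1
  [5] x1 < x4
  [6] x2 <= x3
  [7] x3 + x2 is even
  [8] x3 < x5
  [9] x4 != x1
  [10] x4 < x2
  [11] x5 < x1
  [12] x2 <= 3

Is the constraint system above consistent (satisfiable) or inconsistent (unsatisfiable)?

Unsatisfiable

Constraints 5, 6, 8, 10, and 11 give x1 < x4, x4 < x2, x2 ≤ x3, x3 < x5, x5 < x1. Chaining: x1 < x4 < x2 ≤ x3 < x5 < x1, which forces x1 < x1 — impossible.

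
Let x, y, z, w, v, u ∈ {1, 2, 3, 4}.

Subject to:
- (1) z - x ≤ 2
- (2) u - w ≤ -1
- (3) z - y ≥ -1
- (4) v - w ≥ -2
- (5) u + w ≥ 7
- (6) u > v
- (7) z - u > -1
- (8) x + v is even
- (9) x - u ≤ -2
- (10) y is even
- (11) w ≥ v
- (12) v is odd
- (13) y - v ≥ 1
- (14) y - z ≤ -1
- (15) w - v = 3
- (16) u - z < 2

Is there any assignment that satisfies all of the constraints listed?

Constraints 1, 2, 4, 9, 13, and 14 give x − z ≥ -2, z − y ≥ 1, y − v ≥ 1, v − w ≥ -2, w − u ≥ 1, u − x ≥ 2.
Adding all 6 inequalities: the left sides telescope to 0, and the right sides sum to (-2) + 1 + 1 + (-2) + 1 + 2 = 1. So 0 ≥ 1, which is false.

Unsatisfiable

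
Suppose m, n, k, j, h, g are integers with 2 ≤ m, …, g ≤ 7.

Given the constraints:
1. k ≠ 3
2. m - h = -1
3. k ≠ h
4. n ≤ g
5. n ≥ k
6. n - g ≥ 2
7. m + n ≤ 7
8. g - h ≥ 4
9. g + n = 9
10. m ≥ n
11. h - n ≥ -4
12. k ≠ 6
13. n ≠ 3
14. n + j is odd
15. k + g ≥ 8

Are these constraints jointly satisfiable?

Unsatisfiable

Constraints 6, 8, and 11 give g − h ≥ 4, h − n ≥ -4, n − g ≥ 2.
Adding all 3 inequalities: the left sides telescope to 0, and the right sides sum to 4 + (-4) + 2 = 2. So 0 ≥ 2, which is false.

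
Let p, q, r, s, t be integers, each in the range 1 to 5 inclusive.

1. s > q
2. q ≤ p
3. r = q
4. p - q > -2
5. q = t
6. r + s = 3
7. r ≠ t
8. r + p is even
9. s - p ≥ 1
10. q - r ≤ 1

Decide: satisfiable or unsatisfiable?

Unsatisfiable

From constraints 3 and 5, r = q = t, so r = t. But constraint 7 says r ≠ t. Contradiction.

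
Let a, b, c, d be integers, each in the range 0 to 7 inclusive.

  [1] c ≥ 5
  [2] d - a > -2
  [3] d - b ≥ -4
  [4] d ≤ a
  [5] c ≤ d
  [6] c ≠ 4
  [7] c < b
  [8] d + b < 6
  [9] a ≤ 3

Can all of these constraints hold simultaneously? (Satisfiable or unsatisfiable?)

Unsatisfiable

From constraints 1 and 5: d ≥ c and c ≥ 5, so d ≥ 5. From constraints 4 and 9: d ≤ a and a ≤ 3, so d ≤ 3. But 3 < 5, so no value of d works.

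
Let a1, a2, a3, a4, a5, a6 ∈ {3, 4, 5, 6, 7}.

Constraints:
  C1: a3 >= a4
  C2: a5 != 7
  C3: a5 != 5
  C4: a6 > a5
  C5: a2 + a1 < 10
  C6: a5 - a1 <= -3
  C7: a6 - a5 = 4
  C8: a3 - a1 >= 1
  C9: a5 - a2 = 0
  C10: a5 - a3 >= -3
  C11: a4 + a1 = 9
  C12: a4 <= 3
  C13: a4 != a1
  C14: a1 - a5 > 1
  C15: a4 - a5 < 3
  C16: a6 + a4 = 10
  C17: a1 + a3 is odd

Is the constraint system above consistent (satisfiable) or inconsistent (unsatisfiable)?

Unsatisfiable

Constraints 6, 8, and 10 give a5 − a3 ≥ -3, a3 − a1 ≥ 1, a1 − a5 ≥ 3.
Adding all 3 inequalities: the left sides telescope to 0, and the right sides sum to (-3) + 1 + 3 = 1. So 0 ≥ 1, which is false.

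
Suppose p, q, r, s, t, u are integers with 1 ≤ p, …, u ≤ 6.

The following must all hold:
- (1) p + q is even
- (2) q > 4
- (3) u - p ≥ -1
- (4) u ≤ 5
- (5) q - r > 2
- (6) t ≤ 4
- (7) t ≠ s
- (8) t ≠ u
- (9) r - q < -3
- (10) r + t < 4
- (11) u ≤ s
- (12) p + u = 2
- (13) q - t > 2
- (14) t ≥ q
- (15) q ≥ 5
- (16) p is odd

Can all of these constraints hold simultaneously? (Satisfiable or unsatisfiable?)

From constraint 2: q ≥ 5. From constraints 6 and 14: q ≤ t and t ≤ 4, so q ≤ 4. But 4 < 5, so no value of q works.

Unsatisfiable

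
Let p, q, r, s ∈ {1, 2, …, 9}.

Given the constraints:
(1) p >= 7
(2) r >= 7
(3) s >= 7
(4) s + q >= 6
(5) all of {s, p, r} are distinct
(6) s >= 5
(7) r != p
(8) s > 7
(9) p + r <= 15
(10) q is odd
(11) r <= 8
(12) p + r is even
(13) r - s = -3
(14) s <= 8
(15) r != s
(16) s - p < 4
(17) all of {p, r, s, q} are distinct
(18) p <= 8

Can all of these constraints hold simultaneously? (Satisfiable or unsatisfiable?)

Unsatisfiable

Constraints 1, 2, 3, 11, 14, and 18 confine each of s, p, r to the 2 values {7, 8}.
Constraint 5 requires all 3 of them to be distinct, but only 2 values are available — impossible by the pigeonhole principle.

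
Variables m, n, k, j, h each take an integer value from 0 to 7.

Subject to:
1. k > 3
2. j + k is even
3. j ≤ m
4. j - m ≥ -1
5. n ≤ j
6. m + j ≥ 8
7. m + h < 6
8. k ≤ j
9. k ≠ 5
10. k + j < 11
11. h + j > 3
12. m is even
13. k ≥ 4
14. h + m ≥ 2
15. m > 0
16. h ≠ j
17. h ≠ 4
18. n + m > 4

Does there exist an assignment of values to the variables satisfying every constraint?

Satisfiable

The assignment m = 4, n = 3, k = 4, j = 4, h = 1 works:
  constraint 4 holds since j - m = 0.
  constraint 6 holds since m + j = 8.
  constraint 7 holds since m + h = 5.
The rest check out directly.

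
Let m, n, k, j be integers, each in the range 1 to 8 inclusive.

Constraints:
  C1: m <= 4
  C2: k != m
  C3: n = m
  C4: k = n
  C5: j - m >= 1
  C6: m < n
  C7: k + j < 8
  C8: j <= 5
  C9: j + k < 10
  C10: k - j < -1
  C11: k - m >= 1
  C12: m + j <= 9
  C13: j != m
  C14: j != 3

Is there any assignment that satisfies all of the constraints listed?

Unsatisfiable

From constraints 3 and 4, k = n = m, so k = m. But constraint 2 says k ≠ m. Contradiction.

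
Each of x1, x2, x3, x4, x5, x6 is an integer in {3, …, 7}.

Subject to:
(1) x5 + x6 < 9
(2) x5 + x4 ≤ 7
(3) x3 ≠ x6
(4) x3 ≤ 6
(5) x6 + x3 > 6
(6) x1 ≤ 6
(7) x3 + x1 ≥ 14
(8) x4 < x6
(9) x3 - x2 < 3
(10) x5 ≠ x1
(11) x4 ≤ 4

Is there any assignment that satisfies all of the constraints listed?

From constraint 4: x3 ≤ 6. From constraint 6: x1 ≤ 6. Hence x3 + x1 ≤ 12. But constraint 7 requires x3 + x1 ≥ 14, and 14 > 12. Contradiction.

Unsatisfiable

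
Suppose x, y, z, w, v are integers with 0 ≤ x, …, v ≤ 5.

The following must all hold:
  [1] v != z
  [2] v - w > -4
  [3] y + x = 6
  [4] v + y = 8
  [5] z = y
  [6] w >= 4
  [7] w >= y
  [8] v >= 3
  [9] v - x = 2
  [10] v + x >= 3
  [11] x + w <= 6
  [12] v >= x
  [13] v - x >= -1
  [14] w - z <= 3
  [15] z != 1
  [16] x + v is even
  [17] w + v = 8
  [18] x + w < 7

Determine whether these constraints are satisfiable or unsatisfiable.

Try x = 1, y = 5, z = 5, w = 5, v = 3.
Check constraint 2: v - w = -2; constraint 3: y + x = 6. The remaining constraints are straightforward to verify.

Satisfiable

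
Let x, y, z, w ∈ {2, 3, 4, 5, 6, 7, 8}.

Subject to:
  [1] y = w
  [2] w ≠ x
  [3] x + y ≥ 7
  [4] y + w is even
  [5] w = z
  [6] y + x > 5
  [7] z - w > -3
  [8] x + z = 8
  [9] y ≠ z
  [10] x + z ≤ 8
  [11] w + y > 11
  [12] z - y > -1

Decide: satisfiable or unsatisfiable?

From constraints 1 and 5, y = w = z, so y = z. But constraint 9 says y ≠ z. Contradiction.

Unsatisfiable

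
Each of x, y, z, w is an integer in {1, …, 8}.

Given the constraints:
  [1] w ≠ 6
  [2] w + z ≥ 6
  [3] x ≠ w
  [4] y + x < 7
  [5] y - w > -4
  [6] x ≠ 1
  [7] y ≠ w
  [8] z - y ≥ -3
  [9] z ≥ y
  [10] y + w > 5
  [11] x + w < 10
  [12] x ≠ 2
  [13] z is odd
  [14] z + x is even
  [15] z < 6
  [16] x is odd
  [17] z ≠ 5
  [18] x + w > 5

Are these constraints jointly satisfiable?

The assignment x = 3, y = 3, z = 3, w = 5 works:
  constraint 2 holds since w + z = 8.
  constraint 4 holds since y + x = 6.
  constraint 5 holds since y - w = -2.
The rest check out directly.

Satisfiable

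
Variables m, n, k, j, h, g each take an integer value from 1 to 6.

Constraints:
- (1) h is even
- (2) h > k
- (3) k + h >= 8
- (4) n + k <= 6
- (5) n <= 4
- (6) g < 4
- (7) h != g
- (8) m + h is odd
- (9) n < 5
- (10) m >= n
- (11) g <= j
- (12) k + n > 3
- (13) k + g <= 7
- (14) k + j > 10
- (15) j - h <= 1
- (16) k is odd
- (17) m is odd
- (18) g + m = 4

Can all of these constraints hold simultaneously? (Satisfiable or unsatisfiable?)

Satisfiable

One satisfying assignment is m = 3, n = 1, k = 5, j = 6, h = 6, g = 1.
For the less obvious constraints — constraint 3: k + h = 11; constraint 4: n + k = 6; constraint 12: k + n = 6 — and the others hold by inspection.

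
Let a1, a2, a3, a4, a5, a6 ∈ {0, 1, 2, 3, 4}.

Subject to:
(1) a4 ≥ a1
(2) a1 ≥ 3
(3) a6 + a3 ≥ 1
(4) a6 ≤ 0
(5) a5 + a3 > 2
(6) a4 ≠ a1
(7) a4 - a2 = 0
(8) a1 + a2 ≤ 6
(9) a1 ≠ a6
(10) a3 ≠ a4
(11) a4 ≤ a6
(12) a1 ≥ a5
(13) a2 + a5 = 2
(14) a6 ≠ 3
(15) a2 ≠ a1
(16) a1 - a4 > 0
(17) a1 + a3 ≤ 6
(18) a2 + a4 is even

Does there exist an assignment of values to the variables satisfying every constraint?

Unsatisfiable

From constraints 1 and 2: a4 ≥ a1 and a1 ≥ 3, so a4 ≥ 3. From constraints 4 and 11: a4 ≤ a6 and a6 ≤ 0, so a4 ≤ 0. But 0 < 3, so no value of a4 works.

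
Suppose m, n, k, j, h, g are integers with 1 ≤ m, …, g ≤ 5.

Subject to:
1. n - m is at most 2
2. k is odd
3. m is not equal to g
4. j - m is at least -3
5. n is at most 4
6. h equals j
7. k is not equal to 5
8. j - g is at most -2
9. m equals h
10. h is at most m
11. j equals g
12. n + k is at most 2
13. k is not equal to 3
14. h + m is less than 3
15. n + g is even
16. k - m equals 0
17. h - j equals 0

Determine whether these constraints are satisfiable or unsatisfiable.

Unsatisfiable

From constraints 6, 9, and 11, m = h = j = g, so m = g. But constraint 3 says m ≠ g. Contradiction.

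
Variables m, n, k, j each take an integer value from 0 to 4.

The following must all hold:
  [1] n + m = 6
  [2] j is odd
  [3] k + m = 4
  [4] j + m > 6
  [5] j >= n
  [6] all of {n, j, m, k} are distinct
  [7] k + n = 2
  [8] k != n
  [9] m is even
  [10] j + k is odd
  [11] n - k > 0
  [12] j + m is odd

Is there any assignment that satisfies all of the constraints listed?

Satisfiable

The assignment m = 4, n = 2, k = 0, j = 3 works:
  constraint 1 holds since n + m = 6.
  constraint 3 holds since k + m = 4.
The rest check out directly.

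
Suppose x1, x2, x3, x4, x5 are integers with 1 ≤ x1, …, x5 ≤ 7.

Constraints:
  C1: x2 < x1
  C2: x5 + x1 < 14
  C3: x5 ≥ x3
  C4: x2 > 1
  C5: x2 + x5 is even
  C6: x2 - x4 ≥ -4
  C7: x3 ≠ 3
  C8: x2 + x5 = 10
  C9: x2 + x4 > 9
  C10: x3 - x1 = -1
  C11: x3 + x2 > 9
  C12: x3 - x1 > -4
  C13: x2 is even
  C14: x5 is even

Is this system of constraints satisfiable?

One satisfying assignment is x1 = 7, x2 = 4, x3 = 6, x4 = 7, x5 = 6.
For the less obvious constraints — constraint 2: x5 + x1 = 13; constraint 6: x2 - x4 = -3; constraint 8: x2 + x5 = 10 — and the others hold by inspection.

Satisfiable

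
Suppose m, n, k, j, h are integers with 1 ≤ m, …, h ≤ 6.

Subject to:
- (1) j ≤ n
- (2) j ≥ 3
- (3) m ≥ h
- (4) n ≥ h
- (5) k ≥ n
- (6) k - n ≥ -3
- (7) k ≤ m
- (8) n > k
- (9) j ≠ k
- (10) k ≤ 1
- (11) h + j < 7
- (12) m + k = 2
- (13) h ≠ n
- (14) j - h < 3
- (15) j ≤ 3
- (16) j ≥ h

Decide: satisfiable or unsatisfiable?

From constraints 1 and 2: n ≥ j and j ≥ 3, so n ≥ 3. From constraints 5 and 10: n ≤ k and k ≤ 1, so n ≤ 1. But 1 < 3, so no value of n works.

Unsatisfiable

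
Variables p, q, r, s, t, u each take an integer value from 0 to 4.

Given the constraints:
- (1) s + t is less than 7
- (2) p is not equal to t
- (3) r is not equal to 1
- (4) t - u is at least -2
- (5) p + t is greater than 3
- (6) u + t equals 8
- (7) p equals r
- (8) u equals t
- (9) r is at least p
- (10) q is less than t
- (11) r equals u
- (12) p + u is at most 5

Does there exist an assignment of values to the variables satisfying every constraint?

Unsatisfiable

From constraints 7, 8, and 11, p = r = u = t, so p = t. But constraint 2 says p ≠ t. Contradiction.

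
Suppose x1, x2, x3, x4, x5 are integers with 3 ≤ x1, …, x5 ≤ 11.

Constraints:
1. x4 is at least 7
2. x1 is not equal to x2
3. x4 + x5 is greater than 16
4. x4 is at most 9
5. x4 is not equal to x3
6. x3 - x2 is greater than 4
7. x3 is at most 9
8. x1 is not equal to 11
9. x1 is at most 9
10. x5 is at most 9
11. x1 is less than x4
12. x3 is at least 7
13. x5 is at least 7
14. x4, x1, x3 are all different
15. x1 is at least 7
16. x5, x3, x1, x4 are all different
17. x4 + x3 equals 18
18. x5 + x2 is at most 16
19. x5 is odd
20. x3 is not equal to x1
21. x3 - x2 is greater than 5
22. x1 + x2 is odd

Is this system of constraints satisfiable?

Unsatisfiable

Constraints 1, 4, 7, 9, 10, 12, 13, and 15 confine each of x5, x3, x1, x4 to the 3 values {7, …, 9}.
Constraint 16 requires all 4 of them to be distinct, but only 3 values are available — impossible by the pigeonhole principle.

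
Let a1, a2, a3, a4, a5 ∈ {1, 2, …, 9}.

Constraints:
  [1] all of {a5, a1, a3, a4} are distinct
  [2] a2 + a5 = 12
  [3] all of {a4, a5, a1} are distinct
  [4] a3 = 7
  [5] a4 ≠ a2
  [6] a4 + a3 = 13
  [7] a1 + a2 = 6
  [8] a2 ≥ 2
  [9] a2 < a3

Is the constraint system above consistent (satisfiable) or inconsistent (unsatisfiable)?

Satisfiable

The assignment a1 = 3, a2 = 3, a3 = 7, a4 = 6, a5 = 9 works:
  constraint 2 holds since a2 + a5 = 12.
  constraint 6 holds since a4 + a3 = 13.
  constraint 7 holds since a1 + a2 = 6.
The rest check out directly.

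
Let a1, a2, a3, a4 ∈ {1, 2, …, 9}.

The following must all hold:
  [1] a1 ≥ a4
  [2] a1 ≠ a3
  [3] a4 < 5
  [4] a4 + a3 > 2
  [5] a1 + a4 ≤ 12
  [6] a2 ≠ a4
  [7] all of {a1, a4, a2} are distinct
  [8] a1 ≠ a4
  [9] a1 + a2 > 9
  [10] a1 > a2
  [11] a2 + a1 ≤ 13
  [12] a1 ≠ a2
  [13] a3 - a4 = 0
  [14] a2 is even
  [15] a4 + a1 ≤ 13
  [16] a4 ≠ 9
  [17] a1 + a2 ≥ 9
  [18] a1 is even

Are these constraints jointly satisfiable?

Take a1 = 8, a2 = 4, a3 = 2, a4 = 2. Then constraint 4: a4 + a3 = 4; constraint 5: a1 + a4 = 10; constraint 9: a1 + a2 = 12, and every other listed constraint is also met.

Satisfiable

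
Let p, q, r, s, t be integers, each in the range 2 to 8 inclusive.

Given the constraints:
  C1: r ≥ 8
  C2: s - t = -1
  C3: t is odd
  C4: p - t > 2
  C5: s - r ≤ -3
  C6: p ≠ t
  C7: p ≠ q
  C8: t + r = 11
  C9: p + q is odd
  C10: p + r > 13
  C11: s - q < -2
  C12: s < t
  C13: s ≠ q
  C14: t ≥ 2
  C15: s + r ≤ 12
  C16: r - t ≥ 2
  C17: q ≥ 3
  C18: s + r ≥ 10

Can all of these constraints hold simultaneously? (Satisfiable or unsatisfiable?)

The assignment p = 6, q = 7, r = 8, s = 2, t = 3 works:
  constraint 2 holds since s - t = -1.
  constraint 4 holds since p - t = 3.
  constraint 5 holds since s - r = -6.
The rest check out directly.

Satisfiable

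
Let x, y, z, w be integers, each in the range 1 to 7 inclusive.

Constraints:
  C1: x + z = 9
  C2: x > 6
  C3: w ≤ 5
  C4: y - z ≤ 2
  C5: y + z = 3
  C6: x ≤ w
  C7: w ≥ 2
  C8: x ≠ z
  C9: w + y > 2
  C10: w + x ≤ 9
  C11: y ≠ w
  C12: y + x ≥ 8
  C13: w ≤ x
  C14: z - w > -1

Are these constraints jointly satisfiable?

Unsatisfiable

From constraint 2: x ≥ 7. From constraints 3 and 6: x ≤ w and w ≤ 5, so x ≤ 5. But 5 < 7, so no value of x works.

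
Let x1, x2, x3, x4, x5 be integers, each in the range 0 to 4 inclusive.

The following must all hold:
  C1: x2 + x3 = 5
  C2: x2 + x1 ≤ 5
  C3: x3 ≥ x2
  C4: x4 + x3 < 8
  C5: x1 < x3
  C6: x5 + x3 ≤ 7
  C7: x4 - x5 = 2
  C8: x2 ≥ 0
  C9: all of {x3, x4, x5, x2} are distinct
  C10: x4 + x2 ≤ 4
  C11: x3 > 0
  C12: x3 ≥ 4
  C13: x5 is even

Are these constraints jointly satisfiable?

Satisfiable

Setting (x1, x2, x3, x4, x5) = (1, 1, 4, 2, 0) satisfies everything: constraint 1: x2 + x3 = 5; constraint 2: x2 + x1 = 2, and the others follow.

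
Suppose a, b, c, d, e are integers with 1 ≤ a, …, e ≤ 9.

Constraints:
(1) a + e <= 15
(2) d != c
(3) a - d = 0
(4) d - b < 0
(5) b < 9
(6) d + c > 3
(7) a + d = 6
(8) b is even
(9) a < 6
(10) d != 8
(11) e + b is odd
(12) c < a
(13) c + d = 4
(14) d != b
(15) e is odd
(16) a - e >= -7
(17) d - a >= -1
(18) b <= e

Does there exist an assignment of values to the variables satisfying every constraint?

Satisfiable

Take a = 3, b = 6, c = 1, d = 3, e = 9. Then constraint 1: a + e = 12; constraint 3: a - d = 0, and every other listed constraint is also met.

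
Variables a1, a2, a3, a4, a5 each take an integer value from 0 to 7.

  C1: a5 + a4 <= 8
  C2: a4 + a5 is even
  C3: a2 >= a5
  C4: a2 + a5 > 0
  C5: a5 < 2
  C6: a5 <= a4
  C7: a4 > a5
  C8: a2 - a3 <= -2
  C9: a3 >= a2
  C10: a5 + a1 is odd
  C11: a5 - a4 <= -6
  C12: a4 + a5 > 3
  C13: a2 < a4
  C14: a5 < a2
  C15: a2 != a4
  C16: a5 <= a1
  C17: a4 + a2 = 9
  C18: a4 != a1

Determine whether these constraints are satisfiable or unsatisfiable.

Satisfiable

Try a1 = 3, a2 = 3, a3 = 7, a4 = 6, a5 = 0.
Check constraint 1: a5 + a4 = 6; constraint 4: a2 + a5 = 3. The remaining constraints are straightforward to verify.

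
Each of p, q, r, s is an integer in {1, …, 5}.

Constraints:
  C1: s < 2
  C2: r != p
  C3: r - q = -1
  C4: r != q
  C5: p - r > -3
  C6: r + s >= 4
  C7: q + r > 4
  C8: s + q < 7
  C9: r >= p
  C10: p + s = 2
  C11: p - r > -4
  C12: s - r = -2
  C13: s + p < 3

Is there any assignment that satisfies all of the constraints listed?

Try p = 1, q = 4, r = 3, s = 1.
Check constraint 3: r - q = -1; constraint 5: p - r = -2. The remaining constraints are straightforward to verify.

Satisfiable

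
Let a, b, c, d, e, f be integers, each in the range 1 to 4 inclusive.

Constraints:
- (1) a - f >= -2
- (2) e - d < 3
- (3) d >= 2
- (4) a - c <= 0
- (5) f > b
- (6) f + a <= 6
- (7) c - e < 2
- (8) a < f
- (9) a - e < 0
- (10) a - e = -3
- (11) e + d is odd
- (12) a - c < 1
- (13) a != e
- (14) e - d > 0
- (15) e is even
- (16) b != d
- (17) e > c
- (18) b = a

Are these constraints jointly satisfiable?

One satisfying assignment is a = 1, b = 1, c = 3, d = 3, e = 4, f = 3.
For the less obvious constraints — constraint 1: a - f = -2; constraint 2: e - d = 1 — and the others hold by inspection.

Satisfiable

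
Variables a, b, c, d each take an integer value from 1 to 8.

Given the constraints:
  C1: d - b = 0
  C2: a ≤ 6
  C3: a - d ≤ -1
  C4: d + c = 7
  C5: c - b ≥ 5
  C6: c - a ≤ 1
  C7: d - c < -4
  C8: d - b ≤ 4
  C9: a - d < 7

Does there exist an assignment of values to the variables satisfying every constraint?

Constraints 3, 5, 6, and 8 give d − a ≥ 1, a − c ≥ -1, c − b ≥ 5, b − d ≥ -4.
Adding all 4 inequalities: the left sides telescope to 0, and the right sides sum to 1 + (-1) + 5 + (-4) = 1. So 0 ≥ 1, which is false.

Unsatisfiable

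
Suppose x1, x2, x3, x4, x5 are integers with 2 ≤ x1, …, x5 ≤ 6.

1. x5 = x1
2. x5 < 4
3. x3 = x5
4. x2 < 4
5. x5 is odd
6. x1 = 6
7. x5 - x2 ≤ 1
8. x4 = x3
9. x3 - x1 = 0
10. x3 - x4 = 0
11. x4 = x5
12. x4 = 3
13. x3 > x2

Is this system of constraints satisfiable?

Constraint 12 fixes x4 = 3 and constraint 6 fixes x1 = 6. Constraints 1, 3, and 8 give x4 = x3 = x5 = x1, so x4 = x1. But 3 ≠ 6 — contradiction.

Unsatisfiable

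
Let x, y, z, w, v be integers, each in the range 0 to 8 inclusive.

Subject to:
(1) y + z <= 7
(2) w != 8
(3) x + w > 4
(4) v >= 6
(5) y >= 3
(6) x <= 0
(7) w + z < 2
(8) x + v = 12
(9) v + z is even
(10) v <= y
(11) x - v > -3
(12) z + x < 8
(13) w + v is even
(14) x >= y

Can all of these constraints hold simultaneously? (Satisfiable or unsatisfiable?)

From constraints 4 and 10: y ≥ v and v ≥ 6, so y ≥ 6. From constraints 6 and 14: y ≤ x and x ≤ 0, so y ≤ 0. But 0 < 6, so no value of y works.

Unsatisfiable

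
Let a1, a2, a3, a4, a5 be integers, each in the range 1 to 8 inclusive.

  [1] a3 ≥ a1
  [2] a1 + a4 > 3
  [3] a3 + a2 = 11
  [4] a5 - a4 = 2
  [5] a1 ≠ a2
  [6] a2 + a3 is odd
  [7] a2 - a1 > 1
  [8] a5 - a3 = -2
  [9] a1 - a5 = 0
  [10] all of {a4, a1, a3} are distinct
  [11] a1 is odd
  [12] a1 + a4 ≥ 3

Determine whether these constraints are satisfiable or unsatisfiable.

Satisfiable

Try a1 = 3, a2 = 6, a3 = 5, a4 = 1, a5 = 3.
Check constraint 2: a1 + a4 = 4; constraint 3: a3 + a2 = 11; constraint 4: a5 - a4 = 2. The remaining constraints are straightforward to verify.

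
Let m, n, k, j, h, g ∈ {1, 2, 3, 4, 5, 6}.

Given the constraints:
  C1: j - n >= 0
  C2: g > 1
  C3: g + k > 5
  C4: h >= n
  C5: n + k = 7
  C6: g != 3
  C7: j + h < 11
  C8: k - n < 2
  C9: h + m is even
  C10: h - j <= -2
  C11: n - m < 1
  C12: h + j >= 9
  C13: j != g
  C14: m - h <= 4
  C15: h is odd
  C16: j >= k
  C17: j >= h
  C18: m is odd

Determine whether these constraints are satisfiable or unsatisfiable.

Satisfiable

One satisfying assignment is m = 5, n = 3, k = 4, j = 6, h = 3, g = 4.
For the less obvious constraints — constraint 1: j - n = 3; constraint 3: g + k = 8 — and the others hold by inspection.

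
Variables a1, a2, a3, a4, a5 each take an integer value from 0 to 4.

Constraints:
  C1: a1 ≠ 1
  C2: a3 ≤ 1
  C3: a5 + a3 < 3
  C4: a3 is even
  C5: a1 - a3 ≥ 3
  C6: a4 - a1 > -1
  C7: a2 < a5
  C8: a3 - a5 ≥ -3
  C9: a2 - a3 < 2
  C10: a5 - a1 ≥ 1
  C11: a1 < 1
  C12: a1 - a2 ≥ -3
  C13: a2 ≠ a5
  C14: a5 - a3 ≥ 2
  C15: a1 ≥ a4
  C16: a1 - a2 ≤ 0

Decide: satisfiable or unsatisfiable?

Constraints 5, 8, and 10 give a3 − a5 ≥ -3, a5 − a1 ≥ 1, a1 − a3 ≥ 3.
Adding all 3 inequalities: the left sides telescope to 0, and the right sides sum to (-3) + 1 + 3 = 1. So 0 ≥ 1, which is false.

Unsatisfiable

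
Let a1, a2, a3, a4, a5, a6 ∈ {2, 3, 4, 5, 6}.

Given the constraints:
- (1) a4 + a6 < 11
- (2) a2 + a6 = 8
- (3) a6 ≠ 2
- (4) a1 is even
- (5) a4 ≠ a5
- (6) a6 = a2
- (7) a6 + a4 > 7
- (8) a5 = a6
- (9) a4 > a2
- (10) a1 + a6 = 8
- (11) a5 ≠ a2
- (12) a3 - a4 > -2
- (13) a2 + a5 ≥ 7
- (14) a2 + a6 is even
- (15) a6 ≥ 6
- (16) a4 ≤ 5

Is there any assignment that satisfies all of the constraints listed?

From constraints 6 and 8, a5 = a6 = a2, so a5 = a2. But constraint 11 says a5 ≠ a2. Contradiction.

Unsatisfiable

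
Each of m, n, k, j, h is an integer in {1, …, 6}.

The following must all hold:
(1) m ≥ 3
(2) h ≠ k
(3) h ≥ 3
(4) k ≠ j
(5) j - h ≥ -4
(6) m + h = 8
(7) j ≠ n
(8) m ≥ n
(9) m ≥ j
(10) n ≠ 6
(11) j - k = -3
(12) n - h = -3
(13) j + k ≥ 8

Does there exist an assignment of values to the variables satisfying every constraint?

Satisfiable

Try m = 4, n = 1, k = 6, j = 3, h = 4.
Check constraint 5: j - h = -1; constraint 6: m + h = 8; constraint 11: j - k = -3. The remaining constraints are straightforward to verify.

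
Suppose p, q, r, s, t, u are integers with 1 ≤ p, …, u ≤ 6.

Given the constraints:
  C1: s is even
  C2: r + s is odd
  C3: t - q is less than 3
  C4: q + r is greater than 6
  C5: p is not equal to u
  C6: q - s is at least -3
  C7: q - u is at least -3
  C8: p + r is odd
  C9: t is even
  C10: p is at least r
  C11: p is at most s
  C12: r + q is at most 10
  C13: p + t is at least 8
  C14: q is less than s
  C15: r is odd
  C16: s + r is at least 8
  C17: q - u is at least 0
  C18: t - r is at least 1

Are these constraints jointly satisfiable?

Setting (p, q, r, s, t, u) = (6, 4, 3, 6, 4, 4) satisfies everything: constraint 3: t - q = 0; constraint 4: q + r = 7; constraint 6: q - s = -2, and the others follow.

Satisfiable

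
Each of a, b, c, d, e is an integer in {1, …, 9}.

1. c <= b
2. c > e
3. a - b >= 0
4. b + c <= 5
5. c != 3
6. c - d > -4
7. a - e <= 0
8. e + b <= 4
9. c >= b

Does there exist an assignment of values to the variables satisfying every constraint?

Constraints 1, 2, 3, and 7 give b ≤ a, a ≤ e, e < c, c ≤ b. Chaining: b ≤ a ≤ e < c ≤ b, which forces b < b — impossible.

Unsatisfiable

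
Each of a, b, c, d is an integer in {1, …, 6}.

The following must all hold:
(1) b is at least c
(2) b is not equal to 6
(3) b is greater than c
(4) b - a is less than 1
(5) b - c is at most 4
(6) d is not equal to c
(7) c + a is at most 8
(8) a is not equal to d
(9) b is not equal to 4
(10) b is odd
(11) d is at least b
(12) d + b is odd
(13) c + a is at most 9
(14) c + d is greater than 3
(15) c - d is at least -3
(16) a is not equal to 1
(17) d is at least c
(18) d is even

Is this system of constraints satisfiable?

Satisfiable

Take a = 5, b = 3, c = 1, d = 4. Then constraint 4: b - a = -2; constraint 5: b - c = 2; constraint 7: c + a = 6, and every other listed constraint is also met.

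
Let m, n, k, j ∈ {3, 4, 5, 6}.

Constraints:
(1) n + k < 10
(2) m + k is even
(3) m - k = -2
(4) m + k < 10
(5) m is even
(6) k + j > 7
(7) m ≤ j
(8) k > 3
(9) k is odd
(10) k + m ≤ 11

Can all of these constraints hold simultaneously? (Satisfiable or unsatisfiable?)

Unsatisfiable

Constraint 5 makes m even and constraint 9 makes k odd, so m + k must be odd. Constraint 2 says m + k is even — contradiction.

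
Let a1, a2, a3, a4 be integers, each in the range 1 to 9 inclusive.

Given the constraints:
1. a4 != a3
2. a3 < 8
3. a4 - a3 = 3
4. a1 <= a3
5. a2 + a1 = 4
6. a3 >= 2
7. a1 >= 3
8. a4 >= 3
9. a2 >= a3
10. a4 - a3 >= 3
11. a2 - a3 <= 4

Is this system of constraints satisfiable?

From constraints 6 and 9: a2 ≥ a3 ≥ 2. From constraint 7: a1 ≥ 3. Hence a2 + a1 ≥ 5. But constraint 5 requires a2 + a1 = 4, and 4 < 5. Contradiction.

Unsatisfiable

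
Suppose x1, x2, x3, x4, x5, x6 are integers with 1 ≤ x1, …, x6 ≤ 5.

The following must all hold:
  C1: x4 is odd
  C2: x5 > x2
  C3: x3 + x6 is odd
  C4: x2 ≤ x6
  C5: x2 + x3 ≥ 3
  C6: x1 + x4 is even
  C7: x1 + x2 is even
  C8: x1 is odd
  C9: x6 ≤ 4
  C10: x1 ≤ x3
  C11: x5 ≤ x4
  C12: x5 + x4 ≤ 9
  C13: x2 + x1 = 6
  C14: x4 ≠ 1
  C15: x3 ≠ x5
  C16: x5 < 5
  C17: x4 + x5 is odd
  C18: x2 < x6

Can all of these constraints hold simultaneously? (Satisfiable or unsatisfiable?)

Satisfiable

Setting (x1, x2, x3, x4, x5, x6) = (5, 1, 5, 5, 2, 2) satisfies everything: constraint 5: x2 + x3 = 6; constraint 12: x5 + x4 = 7; constraint 13: x2 + x1 = 6, and the others follow.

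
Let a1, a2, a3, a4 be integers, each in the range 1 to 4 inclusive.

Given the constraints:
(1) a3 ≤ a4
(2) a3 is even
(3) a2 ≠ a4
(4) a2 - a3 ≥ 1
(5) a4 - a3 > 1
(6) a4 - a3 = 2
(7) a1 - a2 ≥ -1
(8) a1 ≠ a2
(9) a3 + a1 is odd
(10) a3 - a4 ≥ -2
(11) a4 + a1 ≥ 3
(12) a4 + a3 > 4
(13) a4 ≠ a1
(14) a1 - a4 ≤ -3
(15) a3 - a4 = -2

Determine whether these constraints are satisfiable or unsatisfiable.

Constraints 4, 7, 10, and 14 give a1 − a2 ≥ -1, a2 − a3 ≥ 1, a3 − a4 ≥ -2, a4 − a1 ≥ 3.
Adding all 4 inequalities: the left sides telescope to 0, and the right sides sum to (-1) + 1 + (-2) + 3 = 1. So 0 ≥ 1, which is false.

Unsatisfiable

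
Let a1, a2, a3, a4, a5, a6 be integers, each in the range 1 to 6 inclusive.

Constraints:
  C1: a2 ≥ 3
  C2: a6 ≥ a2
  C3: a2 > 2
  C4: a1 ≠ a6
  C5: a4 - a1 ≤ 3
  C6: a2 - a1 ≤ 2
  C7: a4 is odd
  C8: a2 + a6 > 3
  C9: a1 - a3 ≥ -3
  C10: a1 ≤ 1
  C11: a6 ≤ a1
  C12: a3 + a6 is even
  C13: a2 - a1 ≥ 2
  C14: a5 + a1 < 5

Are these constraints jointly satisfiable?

Unsatisfiable

From constraints 1 and 2: a6 ≥ a2 and a2 ≥ 3, so a6 ≥ 3. From constraints 10 and 11: a6 ≤ a1 and a1 ≤ 1, so a6 ≤ 1. But 1 < 3, so no value of a6 works.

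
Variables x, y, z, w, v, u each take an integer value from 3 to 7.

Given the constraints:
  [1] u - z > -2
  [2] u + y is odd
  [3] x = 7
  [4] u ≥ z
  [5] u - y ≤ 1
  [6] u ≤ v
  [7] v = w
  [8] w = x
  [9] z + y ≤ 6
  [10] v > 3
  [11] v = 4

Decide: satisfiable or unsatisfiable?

Constraint 11 fixes v = 4 and constraint 3 fixes x = 7. Constraints 7 and 8 give v = w = x, so v = x. But 4 ≠ 7 — contradiction.

Unsatisfiable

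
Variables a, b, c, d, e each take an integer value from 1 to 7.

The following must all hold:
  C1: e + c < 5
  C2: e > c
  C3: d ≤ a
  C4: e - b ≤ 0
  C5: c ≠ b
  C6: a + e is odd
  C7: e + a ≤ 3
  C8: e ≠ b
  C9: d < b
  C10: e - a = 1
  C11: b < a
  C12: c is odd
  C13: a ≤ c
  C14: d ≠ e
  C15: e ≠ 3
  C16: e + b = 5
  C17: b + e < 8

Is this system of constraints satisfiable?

Constraints 2, 4, 11, and 13 give c < e, e ≤ b, b < a, a ≤ c. Chaining: c < e ≤ b < a ≤ c, which forces c < c — impossible.

Unsatisfiable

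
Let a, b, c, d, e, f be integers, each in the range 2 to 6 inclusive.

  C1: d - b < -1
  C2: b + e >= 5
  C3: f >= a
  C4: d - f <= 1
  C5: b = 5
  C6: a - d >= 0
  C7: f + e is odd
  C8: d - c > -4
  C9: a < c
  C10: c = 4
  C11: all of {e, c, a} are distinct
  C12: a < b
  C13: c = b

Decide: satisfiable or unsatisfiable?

Constraint 10 fixes c = 4 and constraint 5 fixes b = 5, but constraint 13 requires c = b. Since 4 ≠ 5, contradiction.

Unsatisfiable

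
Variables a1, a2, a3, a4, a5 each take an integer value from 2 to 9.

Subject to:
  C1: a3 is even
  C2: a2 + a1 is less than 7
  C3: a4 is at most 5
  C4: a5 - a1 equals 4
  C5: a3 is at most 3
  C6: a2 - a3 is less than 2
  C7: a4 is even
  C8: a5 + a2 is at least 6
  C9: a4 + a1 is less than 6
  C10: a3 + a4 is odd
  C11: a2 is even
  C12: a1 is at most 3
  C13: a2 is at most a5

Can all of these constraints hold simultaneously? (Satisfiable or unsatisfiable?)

Unsatisfiable

Constraint 1 makes a3 even and constraint 7 makes a4 even, so a3 + a4 must be even. Constraint 10 says a3 + a4 is odd — contradiction.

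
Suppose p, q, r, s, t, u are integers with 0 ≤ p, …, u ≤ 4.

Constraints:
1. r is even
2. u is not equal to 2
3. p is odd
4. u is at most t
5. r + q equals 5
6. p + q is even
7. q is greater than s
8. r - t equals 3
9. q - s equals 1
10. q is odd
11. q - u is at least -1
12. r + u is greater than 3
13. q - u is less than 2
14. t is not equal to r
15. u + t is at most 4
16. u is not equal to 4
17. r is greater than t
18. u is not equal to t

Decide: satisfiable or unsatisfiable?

Satisfiable

Setting (p, q, r, s, t, u) = (1, 1, 4, 0, 1, 0) satisfies everything: constraint 5: r + q = 5; constraint 8: r - t = 3; constraint 9: q - s = 1, and the others follow.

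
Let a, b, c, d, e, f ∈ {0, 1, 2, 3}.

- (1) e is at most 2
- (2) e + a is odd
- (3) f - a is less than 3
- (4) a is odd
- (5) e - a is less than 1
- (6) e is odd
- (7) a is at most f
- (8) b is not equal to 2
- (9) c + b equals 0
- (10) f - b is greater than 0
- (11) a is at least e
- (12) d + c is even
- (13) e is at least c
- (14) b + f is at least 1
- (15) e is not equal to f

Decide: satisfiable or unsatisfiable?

Constraint 6 makes e odd and constraint 4 makes a odd, so e + a must be even. Constraint 2 says e + a is odd — contradiction.

Unsatisfiable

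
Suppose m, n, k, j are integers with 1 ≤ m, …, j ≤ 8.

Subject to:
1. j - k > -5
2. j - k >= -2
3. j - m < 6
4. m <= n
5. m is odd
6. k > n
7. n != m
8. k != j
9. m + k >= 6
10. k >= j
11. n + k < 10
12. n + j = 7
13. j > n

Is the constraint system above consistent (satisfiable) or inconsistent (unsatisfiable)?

Take m = 1, n = 2, k = 7, j = 5. Then constraint 1: j - k = -2; constraint 2: j - k = -2; constraint 3: j - m = 4, and every other listed constraint is also met.

Satisfiable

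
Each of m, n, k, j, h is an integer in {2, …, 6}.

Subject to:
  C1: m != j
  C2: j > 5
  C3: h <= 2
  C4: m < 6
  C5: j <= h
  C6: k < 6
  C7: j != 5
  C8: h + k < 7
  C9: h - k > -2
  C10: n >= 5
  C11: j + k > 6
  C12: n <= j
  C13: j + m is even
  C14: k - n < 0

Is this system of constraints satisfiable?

Unsatisfiable

From constraints 10 and 12: j ≥ n and n ≥ 5, so j ≥ 5. From constraints 3 and 5: j ≤ h and h ≤ 2, so j ≤ 2. But 2 < 5, so no value of j works.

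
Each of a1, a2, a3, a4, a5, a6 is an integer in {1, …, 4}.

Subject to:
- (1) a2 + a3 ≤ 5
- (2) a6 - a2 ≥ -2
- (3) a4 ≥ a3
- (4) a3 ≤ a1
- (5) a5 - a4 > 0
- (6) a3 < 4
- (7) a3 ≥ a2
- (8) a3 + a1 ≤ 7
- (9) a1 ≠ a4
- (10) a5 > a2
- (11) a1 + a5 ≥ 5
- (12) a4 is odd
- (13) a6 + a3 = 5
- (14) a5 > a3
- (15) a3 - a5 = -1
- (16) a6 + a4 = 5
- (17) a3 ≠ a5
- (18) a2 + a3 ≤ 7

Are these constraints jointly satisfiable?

Try a1 = 4, a2 = 1, a3 = 3, a4 = 3, a5 = 4, a6 = 2.
Check constraint 1: a2 + a3 = 4; constraint 2: a6 - a2 = 1; constraint 5: a5 - a4 = 1. The remaining constraints are straightforward to verify.

Satisfiable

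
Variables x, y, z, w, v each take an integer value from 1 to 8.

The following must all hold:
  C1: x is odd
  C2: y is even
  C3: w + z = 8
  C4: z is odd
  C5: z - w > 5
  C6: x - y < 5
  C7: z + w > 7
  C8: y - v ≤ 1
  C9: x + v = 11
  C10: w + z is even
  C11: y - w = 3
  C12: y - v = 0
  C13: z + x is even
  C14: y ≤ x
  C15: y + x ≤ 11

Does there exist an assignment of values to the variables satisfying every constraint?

Setting (x, y, z, w, v) = (7, 4, 7, 1, 4) satisfies everything: constraint 3: w + z = 8; constraint 5: z - w = 6; constraint 6: x - y = 3, and the others follow.

Satisfiable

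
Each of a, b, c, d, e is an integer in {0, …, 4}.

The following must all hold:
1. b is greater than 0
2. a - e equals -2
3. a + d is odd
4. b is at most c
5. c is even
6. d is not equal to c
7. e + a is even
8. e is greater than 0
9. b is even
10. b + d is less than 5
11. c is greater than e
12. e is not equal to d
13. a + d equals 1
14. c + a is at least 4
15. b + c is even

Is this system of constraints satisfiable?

Satisfiable

One satisfying assignment is a = 1, b = 2, c = 4, d = 0, e = 3.
For the less obvious constraints — constraint 2: a - e = -2; constraint 10: b + d = 2 — and the others hold by inspection.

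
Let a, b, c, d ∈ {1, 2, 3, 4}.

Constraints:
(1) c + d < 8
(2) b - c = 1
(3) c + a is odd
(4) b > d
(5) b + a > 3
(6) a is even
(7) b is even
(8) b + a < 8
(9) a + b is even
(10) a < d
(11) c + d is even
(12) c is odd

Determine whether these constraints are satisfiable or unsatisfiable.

Take a = 2, b = 4, c = 3, d = 3. Then constraint 1: c + d = 6; constraint 2: b - c = 1, and every other listed constraint is also met.

Satisfiable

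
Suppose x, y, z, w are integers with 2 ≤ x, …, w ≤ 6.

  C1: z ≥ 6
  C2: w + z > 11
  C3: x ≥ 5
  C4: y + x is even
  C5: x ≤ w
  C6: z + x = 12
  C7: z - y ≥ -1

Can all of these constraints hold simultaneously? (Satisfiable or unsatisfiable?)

Try x = 6, y = 6, z = 6, w = 6.
Check constraint 2: w + z = 12; constraint 6: z + x = 12; constraint 7: z - y = 0. The remaining constraints are straightforward to verify.

Satisfiable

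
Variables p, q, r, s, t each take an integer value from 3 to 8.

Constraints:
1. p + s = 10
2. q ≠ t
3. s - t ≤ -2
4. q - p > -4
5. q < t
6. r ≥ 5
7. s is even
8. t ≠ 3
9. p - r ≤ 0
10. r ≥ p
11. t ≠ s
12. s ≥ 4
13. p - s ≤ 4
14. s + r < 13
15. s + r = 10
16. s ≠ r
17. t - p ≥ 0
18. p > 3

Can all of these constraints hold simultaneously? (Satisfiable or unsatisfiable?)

Satisfiable

One satisfying assignment is p = 6, q = 3, r = 6, s = 4, t = 6.
For the less obvious constraints — constraint 1: p + s = 10; constraint 3: s - t = -2; constraint 4: q - p = -3 — and the others hold by inspection.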